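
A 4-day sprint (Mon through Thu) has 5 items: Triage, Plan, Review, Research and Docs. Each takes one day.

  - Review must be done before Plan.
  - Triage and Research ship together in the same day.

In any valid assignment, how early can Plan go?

Tue

Precedence pushes Plan to at least Tue.
Plan at Tue is achievable: Research in Mon; Plan in Tue; Triage in Mon; Review in Mon; Docs in Mon.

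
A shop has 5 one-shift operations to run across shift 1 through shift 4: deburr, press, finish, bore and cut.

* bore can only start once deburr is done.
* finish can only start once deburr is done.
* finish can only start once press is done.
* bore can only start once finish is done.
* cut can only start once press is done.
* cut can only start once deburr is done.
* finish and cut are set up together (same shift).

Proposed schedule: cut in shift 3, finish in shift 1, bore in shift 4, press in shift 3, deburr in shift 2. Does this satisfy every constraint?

No — it violates: finish can only start once press is done

finish can only start once press is done — violated.
finish and cut are set up together (same shift) — violated.
cut can only start once deburr is done — holds.
bore can only start once finish is done — holds.
finish can only start once deburr is done — violated.
bore can only start once deburr is done — holds.
cut can only start once press is done — violated.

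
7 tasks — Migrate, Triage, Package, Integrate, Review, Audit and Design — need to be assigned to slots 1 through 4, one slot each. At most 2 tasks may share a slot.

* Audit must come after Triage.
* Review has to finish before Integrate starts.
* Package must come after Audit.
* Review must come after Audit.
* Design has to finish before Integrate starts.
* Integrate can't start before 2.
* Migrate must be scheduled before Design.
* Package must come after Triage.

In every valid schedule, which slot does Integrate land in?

Integrate is available from 2; precedence pushes Integrate to at least 4.
So Integrate is pinned to 4.

4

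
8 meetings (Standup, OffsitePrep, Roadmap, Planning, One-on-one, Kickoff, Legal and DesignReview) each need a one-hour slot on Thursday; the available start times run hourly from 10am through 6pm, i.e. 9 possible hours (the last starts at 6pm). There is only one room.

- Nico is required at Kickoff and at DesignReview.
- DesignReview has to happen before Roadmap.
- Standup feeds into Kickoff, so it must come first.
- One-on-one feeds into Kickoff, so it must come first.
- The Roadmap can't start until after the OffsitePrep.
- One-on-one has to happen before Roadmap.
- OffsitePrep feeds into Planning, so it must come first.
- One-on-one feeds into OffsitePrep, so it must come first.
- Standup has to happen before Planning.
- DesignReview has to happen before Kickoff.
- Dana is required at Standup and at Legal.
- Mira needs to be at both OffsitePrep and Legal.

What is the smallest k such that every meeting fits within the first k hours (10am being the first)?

The precedence chain requires at least 3 distinct hours.
With at most 1 per hour and 8 meetings, at least 8 hours are needed.
8 works (last occupied hour: 5pm): for example Roadmap=1pm, One-on-one=10am, OffsitePrep=11am, Kickoff=3pm, Planning=4pm, DesignReview=12pm, Legal=5pm, Standup=2pm.

8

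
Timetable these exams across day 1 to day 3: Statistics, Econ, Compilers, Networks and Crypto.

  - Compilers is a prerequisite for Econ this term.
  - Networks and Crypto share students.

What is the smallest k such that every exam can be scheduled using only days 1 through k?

The precedence chain requires at least 2 distinct days.
2 works (last occupied day: day 2): for example Networks in day 1, Econ in day 2, Crypto in day 2, Compilers in day 1, Statistics in day 1.

2 days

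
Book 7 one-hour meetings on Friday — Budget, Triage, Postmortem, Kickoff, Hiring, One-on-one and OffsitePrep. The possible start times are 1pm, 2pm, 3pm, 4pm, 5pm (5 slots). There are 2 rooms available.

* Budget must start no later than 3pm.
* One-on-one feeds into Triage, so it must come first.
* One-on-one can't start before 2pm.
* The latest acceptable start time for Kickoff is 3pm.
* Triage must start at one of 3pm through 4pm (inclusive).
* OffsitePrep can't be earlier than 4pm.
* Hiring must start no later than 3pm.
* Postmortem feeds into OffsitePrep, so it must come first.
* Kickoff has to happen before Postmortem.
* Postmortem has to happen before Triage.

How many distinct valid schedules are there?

Splitting on Budget: it can be 1pm (22), 2pm (14), 3pm (16). Listing each branch's schedules as (Triage, Postmortem, Kickoff, Hiring, One-on-one, OffsitePrep):
Budget=1pm: (3pm,2pm,1pm,3pm,2pm,4pm) (3pm,2pm,1pm,3pm,2pm,5pm) (4pm,2pm,1pm,2pm,3pm,4pm) (4pm,2pm,1pm,2pm,3pm,5pm) (4pm,2pm,1pm,3pm,2pm,4pm) (4pm,2pm,1pm,3pm,2pm,5pm) (4pm,2pm,1pm,3pm,3pm,4pm) (4pm,2pm,1pm,3pm,3pm,5pm) (4pm,3pm,1pm,2pm,2pm,4pm) (4pm,3pm,1pm,2pm,2pm,5pm) (4pm,3pm,1pm,2pm,3pm,4pm) (4pm,3pm,1pm,2pm,3pm,5pm) (4pm,3pm,1pm,3pm,2pm,4pm) (4pm,3pm,1pm,3pm,2pm,5pm) (4pm,3pm,2pm,1pm,2pm,4pm) (4pm,3pm,2pm,1pm,2pm,5pm) (4pm,3pm,2pm,1pm,3pm,4pm) (4pm,3pm,2pm,1pm,3pm,5pm) (4pm,3pm,2pm,2pm,3pm,4pm) (4pm,3pm,2pm,2pm,3pm,5pm) (4pm,3pm,2pm,3pm,2pm,4pm) (4pm,3pm,2pm,3pm,2pm,5pm) — 22.
Budget=2pm: (4pm,2pm,1pm,1pm,3pm,4pm) (4pm,2pm,1pm,1pm,3pm,5pm) (4pm,2pm,1pm,3pm,3pm,4pm) (4pm,2pm,1pm,3pm,3pm,5pm) (4pm,3pm,1pm,1pm,2pm,4pm) (4pm,3pm,1pm,1pm,2pm,5pm) (4pm,3pm,1pm,1pm,3pm,4pm) (4pm,3pm,1pm,1pm,3pm,5pm) (4pm,3pm,1pm,2pm,3pm,4pm) (4pm,3pm,1pm,2pm,3pm,5pm) (4pm,3pm,1pm,3pm,2pm,4pm) (4pm,3pm,1pm,3pm,2pm,5pm) (4pm,3pm,2pm,1pm,3pm,4pm) (4pm,3pm,2pm,1pm,3pm,5pm) — 14.
Budget=3pm: (3pm,2pm,1pm,1pm,2pm,4pm) (3pm,2pm,1pm,1pm,2pm,5pm) (4pm,2pm,1pm,1pm,2pm,4pm) (4pm,2pm,1pm,1pm,2pm,5pm) (4pm,2pm,1pm,1pm,3pm,4pm) (4pm,2pm,1pm,1pm,3pm,5pm) (4pm,2pm,1pm,2pm,3pm,4pm) (4pm,2pm,1pm,2pm,3pm,5pm) (4pm,2pm,1pm,3pm,2pm,4pm) (4pm,2pm,1pm,3pm,2pm,5pm) (4pm,3pm,1pm,1pm,2pm,4pm) (4pm,3pm,1pm,1pm,2pm,5pm) (4pm,3pm,1pm,2pm,2pm,4pm) (4pm,3pm,1pm,2pm,2pm,5pm) (4pm,3pm,2pm,1pm,2pm,4pm) (4pm,3pm,2pm,1pm,2pm,5pm) — 16.
Summing: 22 + 14 + 16 = 52.

52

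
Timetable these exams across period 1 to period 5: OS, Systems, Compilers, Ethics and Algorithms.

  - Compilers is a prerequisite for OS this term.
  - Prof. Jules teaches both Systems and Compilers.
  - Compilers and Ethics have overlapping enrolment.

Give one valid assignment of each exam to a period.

Systems=period 2; Compilers=period 1; Algorithms=period 1; OS=period 2; Ethics=period 2

Checking: Compilers(period 1) before OS(period 2); Compilers(period 1) != Ethics(period 2); Systems(period 2) != Compilers(period 1).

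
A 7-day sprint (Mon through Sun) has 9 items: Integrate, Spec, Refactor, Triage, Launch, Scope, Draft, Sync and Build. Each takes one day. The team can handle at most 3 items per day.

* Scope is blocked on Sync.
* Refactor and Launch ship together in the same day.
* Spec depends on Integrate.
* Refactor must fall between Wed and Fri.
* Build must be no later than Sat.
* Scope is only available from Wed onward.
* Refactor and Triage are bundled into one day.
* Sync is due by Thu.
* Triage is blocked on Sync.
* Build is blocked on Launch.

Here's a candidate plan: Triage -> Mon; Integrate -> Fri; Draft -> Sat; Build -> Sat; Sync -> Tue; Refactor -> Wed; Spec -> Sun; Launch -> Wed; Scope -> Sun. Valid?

No. Refactor and Triage are bundled into one day is not satisfied.

Scope is blocked on Sync — holds.
Triage is blocked on Sync — violated.
Build is blocked on Launch — holds.
Scope is only available from Wed onward — holds.
Refactor and Triage are bundled into one day — violated.
Build must be no later than Sat — holds.
Sync is due by Thu — holds.
Refactor and Launch ship together in the same day — holds.
Spec depends on Integrate — holds.
The team can handle at most 3 items per day — holds.
Refactor must fall between Wed and Fri — holds.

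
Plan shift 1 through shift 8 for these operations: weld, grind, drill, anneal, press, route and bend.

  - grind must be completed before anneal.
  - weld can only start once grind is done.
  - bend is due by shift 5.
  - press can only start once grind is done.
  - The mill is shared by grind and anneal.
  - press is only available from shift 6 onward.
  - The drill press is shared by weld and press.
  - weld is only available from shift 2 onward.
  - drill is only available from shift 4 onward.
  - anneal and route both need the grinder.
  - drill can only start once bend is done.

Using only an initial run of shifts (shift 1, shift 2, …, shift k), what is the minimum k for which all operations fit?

6 shifts

The precedence chain requires at least 2 distinct shifts.
press can't be placed before shift 6, so the schedule must run through at least shift 6.
6 works (last occupied shift: shift 6): for example route=shift 1; anneal=shift 2; bend=shift 1; grind=shift 1; press=shift 6; drill=shift 4; weld=shift 2.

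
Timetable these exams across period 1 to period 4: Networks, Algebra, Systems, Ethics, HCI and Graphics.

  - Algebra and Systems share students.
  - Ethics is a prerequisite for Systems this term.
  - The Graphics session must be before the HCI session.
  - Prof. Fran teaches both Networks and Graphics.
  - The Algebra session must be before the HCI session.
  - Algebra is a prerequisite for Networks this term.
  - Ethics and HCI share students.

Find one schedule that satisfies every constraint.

Ethics=period 1, Algebra=period 1, Graphics=period 1, Systems=period 2, HCI=period 2, Networks=period 2

Checking: Ethics(period 1) before Systems(period 2); Algebra(period 1) before HCI(period 2); Algebra(period 1) before Networks(period 2); Graphics(period 1) before HCI(period 2); Networks(period 2) != Graphics(period 1); Ethics(period 1) != HCI(period 2); Algebra(period 1) != Systems(period 2).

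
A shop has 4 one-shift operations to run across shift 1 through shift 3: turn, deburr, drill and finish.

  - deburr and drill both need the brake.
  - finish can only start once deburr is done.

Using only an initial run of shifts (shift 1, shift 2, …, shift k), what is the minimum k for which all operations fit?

2

The precedence chain requires at least 2 distinct shifts.
2 works (last occupied shift: shift 2): for example drill -> shift 2, finish -> shift 2, turn -> shift 1, deburr -> shift 1.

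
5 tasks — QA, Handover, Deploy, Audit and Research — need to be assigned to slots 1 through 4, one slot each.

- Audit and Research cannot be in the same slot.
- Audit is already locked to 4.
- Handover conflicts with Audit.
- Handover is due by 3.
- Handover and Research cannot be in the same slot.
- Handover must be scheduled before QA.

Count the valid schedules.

48

Splitting on QA: it can be 2 (8), 3 (16), 4 (24). Listing each branch's schedules as (Handover, Deploy, Audit, Research):
QA=2: (1,1,4,2) (1,1,4,3) (1,2,4,2) (1,2,4,3) (1,3,4,2) (1,3,4,3) (1,4,4,2) (1,4,4,3) — 8.
QA=3: (1,1,4,2) (1,1,4,3) (1,2,4,2) (1,2,4,3) (1,3,4,2) (1,3,4,3) (1,4,4,2) (1,4,4,3) (2,1,4,1) (2,1,4,3) (2,2,4,1) (2,2,4,3) (2,3,4,1) (2,3,4,3) (2,4,4,1) (2,4,4,3) — 16.
QA=4: (1,1,4,2) (1,1,4,3) (1,2,4,2) (1,2,4,3) (1,3,4,2) (1,3,4,3) (1,4,4,2) (1,4,4,3) (2,1,4,1) (2,1,4,3) (2,2,4,1) (2,2,4,3) (2,3,4,1) (2,3,4,3) (2,4,4,1) (2,4,4,3) (3,1,4,1) (3,1,4,2) (3,2,4,1) (3,2,4,2) (3,3,4,1) (3,3,4,2) (3,4,4,1) (3,4,4,2) — 24.
Summing: 8 + 16 + 24 = 48.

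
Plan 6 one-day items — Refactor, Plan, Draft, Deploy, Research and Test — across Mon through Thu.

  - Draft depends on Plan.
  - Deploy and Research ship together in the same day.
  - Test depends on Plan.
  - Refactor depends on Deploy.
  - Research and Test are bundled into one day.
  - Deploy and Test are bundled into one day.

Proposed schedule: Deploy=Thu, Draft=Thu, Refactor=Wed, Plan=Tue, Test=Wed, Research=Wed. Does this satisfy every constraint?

Research and Test are bundled into one day — holds.
Test depends on Plan — holds.
Deploy and Research ship together in the same day — violated.
Deploy and Test are bundled into one day — violated.
Draft depends on Plan — holds.
Refactor depends on Deploy — violated.

No — it violates: Refactor depends on Deploy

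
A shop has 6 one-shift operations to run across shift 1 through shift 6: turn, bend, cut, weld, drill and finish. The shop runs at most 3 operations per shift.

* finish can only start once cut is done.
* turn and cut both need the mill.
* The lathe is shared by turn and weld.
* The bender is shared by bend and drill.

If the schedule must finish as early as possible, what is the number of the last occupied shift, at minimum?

The precedence chain requires at least 2 distinct shifts.
With at most 3 per shift and 6 operations, at least 2 shifts are needed.
2 works (last occupied shift: shift 2): for example finish in shift 2; turn in shift 2; drill in shift 2; weld in shift 1; cut in shift 1; bend in shift 1.

shift 2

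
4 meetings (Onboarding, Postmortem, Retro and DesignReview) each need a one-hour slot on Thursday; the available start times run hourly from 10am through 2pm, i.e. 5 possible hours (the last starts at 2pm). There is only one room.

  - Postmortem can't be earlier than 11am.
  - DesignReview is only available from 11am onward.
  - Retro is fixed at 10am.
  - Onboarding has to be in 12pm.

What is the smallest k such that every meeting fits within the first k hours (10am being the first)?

With at most 1 per hour and 4 meetings, at least 4 hours are needed.
Onboarding can't be placed before 12pm — that is hour 3 counting from 10am — so the schedule must run through at least 3 hours.
4 works (last occupied hour: 1pm): for example Retro -> 10am; Postmortem -> 11am; DesignReview -> 1pm; Onboarding -> 12pm.

4 hours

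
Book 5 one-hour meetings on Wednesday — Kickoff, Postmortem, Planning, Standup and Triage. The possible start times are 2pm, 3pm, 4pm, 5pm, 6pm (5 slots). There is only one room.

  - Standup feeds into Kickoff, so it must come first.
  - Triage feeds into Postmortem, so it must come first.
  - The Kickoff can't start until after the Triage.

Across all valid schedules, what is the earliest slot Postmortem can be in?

3pm

Precedence pushes Postmortem to at least 3pm.
Postmortem at 3pm is achievable: Kickoff=5pm; Postmortem=3pm; Standup=4pm; Planning=6pm; Triage=2pm.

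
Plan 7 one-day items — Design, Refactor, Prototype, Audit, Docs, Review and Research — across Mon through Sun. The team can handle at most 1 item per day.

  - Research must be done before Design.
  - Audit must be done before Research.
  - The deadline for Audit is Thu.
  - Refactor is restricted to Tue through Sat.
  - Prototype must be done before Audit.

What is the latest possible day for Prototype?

Downstream work caps Prototype at Wed.
Prototype at Wed is achievable: Audit -> Thu; Refactor -> Tue; Design -> Sat; Prototype -> Wed; Review -> Sun; Research -> Fri; Docs -> Mon.

Wed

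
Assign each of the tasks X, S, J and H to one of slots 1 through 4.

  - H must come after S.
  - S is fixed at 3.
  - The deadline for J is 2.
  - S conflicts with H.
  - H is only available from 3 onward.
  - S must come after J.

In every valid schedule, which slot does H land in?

4

H's window is 3–4.
S is fixed at 3, and H can't share a slot with S.
So H must be 4.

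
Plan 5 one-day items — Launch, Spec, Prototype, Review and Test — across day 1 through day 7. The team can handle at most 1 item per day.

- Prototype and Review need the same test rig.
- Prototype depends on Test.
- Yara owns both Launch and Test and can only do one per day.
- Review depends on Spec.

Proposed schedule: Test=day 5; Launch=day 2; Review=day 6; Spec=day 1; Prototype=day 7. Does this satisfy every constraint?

Yes

Review depends on Spec — holds.
Yara owns both Launch and Test and can only do one per day — holds.
Prototype and Review need the same test rig — holds.
Prototype depends on Test — holds.
The team can handle at most 1 item per day — holds.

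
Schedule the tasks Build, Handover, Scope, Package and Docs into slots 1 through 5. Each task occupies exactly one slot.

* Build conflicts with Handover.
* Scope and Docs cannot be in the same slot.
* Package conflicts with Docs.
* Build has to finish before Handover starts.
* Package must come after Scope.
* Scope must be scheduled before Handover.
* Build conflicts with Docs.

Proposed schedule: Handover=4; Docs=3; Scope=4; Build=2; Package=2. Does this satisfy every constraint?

Package conflicts with Docs — holds.
Build has to finish before Handover starts — holds.
Scope must be scheduled before Handover — violated.
Scope and Docs cannot be in the same slot — holds.
Build conflicts with Handover — holds.
Build conflicts with Docs — holds.
Package must come after Scope — violated.

No — it violates: Package must come after Scope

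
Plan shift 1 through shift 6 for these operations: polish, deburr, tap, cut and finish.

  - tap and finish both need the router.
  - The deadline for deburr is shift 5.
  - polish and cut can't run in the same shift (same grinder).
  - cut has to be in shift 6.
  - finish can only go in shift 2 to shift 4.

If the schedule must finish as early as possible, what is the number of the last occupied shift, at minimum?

6

cut can't be placed before shift 6, so the schedule must run through at least shift 6.
6 works (last occupied shift: shift 6): for example polish in shift 1; finish in shift 2; cut in shift 6; deburr in shift 1; tap in shift 1.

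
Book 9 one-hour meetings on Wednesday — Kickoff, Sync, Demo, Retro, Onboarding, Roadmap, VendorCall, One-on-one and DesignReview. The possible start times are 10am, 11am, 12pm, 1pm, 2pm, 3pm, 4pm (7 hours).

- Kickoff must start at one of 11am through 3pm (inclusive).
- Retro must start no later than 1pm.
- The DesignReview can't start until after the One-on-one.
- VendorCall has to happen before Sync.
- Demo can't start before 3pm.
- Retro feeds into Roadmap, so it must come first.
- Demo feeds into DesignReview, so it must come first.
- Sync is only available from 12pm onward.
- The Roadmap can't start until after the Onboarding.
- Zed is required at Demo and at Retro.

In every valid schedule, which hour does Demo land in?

3pm

Demo is available from 3pm; downstream work caps Demo at 3pm.
So Demo is pinned to 3pm.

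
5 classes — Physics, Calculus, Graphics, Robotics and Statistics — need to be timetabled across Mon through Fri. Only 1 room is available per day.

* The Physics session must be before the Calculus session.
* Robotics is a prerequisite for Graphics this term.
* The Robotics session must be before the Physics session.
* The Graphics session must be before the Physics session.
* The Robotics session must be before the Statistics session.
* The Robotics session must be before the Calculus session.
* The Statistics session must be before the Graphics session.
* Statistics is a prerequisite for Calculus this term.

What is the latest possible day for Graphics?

Wed

Precedence pushes Graphics to at least Wed; downstream work caps Graphics at Wed.
Graphics at Wed is achievable: Graphics=Wed, Robotics=Mon, Calculus=Fri, Physics=Thu, Statistics=Tue.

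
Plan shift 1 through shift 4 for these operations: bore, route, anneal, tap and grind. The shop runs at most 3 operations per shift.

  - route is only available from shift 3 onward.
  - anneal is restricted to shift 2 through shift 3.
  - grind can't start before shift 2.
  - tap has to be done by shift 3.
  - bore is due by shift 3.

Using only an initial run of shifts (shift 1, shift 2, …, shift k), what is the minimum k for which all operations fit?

3 shifts

With at most 3 per shift and 5 operations, at least 2 shifts are needed.
route can't be placed before shift 3, so the schedule must run through at least shift 3.
3 works (last occupied shift: shift 3): for example grind in shift 2; anneal in shift 2; tap in shift 1; bore in shift 1; route in shift 3.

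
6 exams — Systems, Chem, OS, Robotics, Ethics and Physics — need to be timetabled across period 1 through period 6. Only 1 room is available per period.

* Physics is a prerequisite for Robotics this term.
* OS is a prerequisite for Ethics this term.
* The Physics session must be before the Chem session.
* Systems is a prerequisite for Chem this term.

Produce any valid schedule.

Robotics -> period 5; Ethics -> period 6; Chem -> period 3; Physics -> period 1; OS -> period 4; Systems -> period 2

Checking: Systems(period 2) before Chem(period 3); Physics(period 1) before Robotics(period 5); Physics(period 1) before Chem(period 3); OS(period 4) before Ethics(period 6); max 1 per period (cap 1).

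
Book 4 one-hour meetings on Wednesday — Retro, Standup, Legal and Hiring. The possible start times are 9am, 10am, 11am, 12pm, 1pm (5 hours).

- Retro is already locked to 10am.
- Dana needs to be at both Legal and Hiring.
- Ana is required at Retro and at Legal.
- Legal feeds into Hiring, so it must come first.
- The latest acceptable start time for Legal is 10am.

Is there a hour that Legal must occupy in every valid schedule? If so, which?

9am

Legal's window is 9am–10am.
Retro is fixed at 10am, and Legal can't share a hour with Retro.
So Legal must be 9am.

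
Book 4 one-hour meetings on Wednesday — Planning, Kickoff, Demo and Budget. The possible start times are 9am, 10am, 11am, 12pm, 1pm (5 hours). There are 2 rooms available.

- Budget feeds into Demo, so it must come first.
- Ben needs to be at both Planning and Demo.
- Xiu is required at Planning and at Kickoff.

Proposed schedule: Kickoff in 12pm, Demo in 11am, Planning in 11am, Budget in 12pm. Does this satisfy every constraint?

No. Budget feeds into Demo, so it must come first is not satisfied.

Budget feeds into Demo, so it must come first — violated.
Ben needs to be at both Planning and Demo — violated.
There are 2 rooms available — holds.
Xiu is required at Planning and at Kickoff — holds.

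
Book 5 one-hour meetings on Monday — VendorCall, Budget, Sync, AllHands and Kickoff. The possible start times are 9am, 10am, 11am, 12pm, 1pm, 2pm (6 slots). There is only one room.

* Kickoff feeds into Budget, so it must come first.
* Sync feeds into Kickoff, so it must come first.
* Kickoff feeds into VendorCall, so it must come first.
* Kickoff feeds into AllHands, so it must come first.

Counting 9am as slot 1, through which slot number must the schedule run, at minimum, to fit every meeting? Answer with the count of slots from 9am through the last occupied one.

The precedence chain requires at least 3 distinct slots.
With at most 1 per slot and 5 meetings, at least 5 slots are needed.
5 works (last occupied slot: 1pm): for example Kickoff in 10am; VendorCall in 11am; Sync in 9am; Budget in 12pm; AllHands in 1pm.

5 slots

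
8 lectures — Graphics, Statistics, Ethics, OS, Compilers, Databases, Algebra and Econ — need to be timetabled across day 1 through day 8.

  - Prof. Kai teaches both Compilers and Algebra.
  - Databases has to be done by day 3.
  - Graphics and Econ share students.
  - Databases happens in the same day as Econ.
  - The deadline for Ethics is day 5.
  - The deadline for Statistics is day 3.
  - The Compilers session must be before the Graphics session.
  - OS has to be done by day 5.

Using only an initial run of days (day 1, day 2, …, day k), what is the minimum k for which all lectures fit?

2

The precedence chain requires at least 2 distinct days.
2 works (last occupied day: day 2): for example Compilers in day 1, Statistics in day 1, Algebra in day 2, Ethics in day 1, Econ in day 1, Databases in day 1, OS in day 1, Graphics in day 2.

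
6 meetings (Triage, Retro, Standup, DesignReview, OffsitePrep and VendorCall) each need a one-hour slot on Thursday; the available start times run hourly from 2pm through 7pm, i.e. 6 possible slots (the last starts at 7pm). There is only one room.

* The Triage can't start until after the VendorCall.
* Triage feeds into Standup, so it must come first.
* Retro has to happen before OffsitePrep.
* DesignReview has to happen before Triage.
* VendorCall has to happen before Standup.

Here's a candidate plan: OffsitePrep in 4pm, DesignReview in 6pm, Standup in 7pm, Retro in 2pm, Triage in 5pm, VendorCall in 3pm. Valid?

No. DesignReview has to happen before Triage is not satisfied.

Triage feeds into Standup, so it must come first — holds.
The Triage can't start until after the VendorCall — holds.
DesignReview has to happen before Triage — violated.
VendorCall has to happen before Standup — holds.
There is only one room — holds.
Retro has to happen before OffsitePrep — holds.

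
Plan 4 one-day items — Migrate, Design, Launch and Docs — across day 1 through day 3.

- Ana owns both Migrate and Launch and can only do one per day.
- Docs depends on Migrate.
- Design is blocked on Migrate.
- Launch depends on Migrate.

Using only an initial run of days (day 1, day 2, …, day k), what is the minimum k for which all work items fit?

The precedence chain requires at least 2 distinct days.
2 works (last occupied day: day 2): for example Docs=day 2; Launch=day 2; Design=day 2; Migrate=day 1.

2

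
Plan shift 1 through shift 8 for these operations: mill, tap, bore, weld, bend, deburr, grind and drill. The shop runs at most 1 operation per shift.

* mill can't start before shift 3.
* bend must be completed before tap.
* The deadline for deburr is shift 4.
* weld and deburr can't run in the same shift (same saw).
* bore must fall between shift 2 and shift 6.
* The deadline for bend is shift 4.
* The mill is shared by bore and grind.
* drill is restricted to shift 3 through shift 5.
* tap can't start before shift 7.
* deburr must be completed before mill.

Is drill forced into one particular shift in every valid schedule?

drill can be shift 3 (e.g. weld=shift 6; drill=shift 3; grind=shift 8; tap=shift 7; bend=shift 1; bore=shift 4; mill=shift 5; deburr=shift 2) or shift 4 (e.g. grind in shift 8, tap in shift 7, mill in shift 5, deburr in shift 2, bore in shift 3, bend in shift 1, weld in shift 6, drill in shift 4).

No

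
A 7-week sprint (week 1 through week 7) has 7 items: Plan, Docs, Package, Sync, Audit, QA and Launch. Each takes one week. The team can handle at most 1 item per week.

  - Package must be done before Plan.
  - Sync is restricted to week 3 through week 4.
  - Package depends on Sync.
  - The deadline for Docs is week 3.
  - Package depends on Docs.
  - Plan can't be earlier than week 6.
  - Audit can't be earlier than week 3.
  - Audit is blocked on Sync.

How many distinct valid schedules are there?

Splitting on Plan: it can be week 6 (22), week 7 (36). Listing each branch's schedules as (Docs, Package, Sync, Audit, QA, Launch) by week number:
Plan=week 6: (1,4,3,5,2,7) (1,4,3,5,7,2) (1,4,3,7,2,5) (1,4,3,7,5,2) (1,5,3,4,2,7) (1,5,3,4,7,2) (1,5,3,7,2,4) (1,5,3,7,4,2) (1,5,4,7,2,3) (1,5,4,7,3,2) (2,4,3,5,1,7) (2,4,3,5,7,1) (2,4,3,7,1,5) (2,4,3,7,5,1) (2,5,3,4,1,7) (2,5,3,4,7,1) (2,5,3,7,1,4) (2,5,3,7,4,1) (2,5,4,7,1,3) (2,5,4,7,3,1) (3,5,4,7,1,2) (3,5,4,7,2,1) — 22.
Plan=week 7: (1,4,3,5,2,6) (1,4,3,5,6,2) (1,4,3,6,2,5) (1,4,3,6,5,2) (1,5,3,4,2,6) (1,5,3,4,6,2) (1,5,3,6,2,4) (1,5,3,6,4,2) (1,5,4,6,2,3) (1,5,4,6,3,2) (1,6,3,4,2,5) (1,6,3,4,5,2) (1,6,3,5,2,4) (1,6,3,5,4,2) (1,6,4,5,2,3) (1,6,4,5,3,2) (2,4,3,5,1,6) (2,4,3,5,6,1) (2,4,3,6,1,5) (2,4,3,6,5,1) (2,5,3,4,1,6) (2,5,3,4,6,1) (2,5,3,6,1,4) (2,5,3,6,4,1) (2,5,4,6,1,3) (2,5,4,6,3,1) (2,6,3,4,1,5) (2,6,3,4,5,1) (2,6,3,5,1,4) (2,6,3,5,4,1) (2,6,4,5,1,3) (2,6,4,5,3,1) (3,5,4,6,1,2) (3,5,4,6,2,1) (3,6,4,5,1,2) (3,6,4,5,2,1) — 36.
Summing: 22 + 36 = 58.

58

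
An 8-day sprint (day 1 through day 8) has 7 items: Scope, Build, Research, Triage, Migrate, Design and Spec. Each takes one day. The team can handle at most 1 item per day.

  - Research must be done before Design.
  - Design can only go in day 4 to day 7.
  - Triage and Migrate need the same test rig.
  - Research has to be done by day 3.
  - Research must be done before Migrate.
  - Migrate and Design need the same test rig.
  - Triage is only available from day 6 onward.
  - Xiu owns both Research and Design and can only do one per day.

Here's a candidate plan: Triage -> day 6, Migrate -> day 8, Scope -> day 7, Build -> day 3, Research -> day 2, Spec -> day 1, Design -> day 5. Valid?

Xiu owns both Research and Design and can only do one per day — holds.
Triage and Migrate need the same test rig — holds.
Research must be done before Design — holds.
Research has to be done by day 3 — holds.
The team can handle at most 1 item per day — holds.
Design can only go in day 4 to day 7 — holds.
Migrate and Design need the same test rig — holds.
Triage is only available from day 6 onward — holds.
Research must be done before Migrate — holds.

Yes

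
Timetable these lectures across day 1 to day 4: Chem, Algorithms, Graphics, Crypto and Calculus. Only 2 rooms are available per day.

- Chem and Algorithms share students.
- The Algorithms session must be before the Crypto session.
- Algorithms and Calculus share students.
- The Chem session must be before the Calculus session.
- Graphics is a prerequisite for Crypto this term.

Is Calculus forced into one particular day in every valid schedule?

Calculus can be day 2 (e.g. Calculus -> day 2, Crypto -> day 4, Graphics -> day 1, Algorithms -> day 3, Chem -> day 1) or day 3 (e.g. Chem -> day 2, Calculus -> day 3, Graphics -> day 1, Crypto -> day 2, Algorithms -> day 1).

No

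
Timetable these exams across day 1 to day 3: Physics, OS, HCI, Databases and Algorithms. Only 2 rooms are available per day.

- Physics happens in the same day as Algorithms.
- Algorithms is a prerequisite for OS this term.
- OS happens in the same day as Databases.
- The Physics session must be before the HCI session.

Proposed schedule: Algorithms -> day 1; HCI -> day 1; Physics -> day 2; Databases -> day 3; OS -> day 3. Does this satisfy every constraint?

No — it violates: The Physics session must be before the HCI session

Physics happens in the same day as Algorithms — violated.
OS happens in the same day as Databases — holds.
The Physics session must be before the HCI session — violated.
Only 2 rooms are available per day — holds.
Algorithms is a prerequisite for OS this term — holds.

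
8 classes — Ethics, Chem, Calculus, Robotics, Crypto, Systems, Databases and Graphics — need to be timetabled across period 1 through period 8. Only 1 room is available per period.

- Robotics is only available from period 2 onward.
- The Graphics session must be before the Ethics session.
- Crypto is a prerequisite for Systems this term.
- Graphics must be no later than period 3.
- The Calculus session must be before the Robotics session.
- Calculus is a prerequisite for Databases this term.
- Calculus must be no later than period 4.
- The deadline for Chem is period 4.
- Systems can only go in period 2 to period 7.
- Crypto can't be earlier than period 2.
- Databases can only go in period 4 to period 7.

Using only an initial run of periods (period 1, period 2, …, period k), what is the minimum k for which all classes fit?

The precedence chain requires at least 2 distinct periods.
With at most 1 per period and 8 classes, at least 8 periods are needed.
Databases can't be placed before period 4, so the schedule must run through at least period 4.
8 works (last occupied period: period 8): for example Crypto -> period 5; Ethics -> period 8; Systems -> period 6; Graphics -> period 1; Robotics -> period 7; Calculus -> period 2; Chem -> period 3; Databases -> period 4.

8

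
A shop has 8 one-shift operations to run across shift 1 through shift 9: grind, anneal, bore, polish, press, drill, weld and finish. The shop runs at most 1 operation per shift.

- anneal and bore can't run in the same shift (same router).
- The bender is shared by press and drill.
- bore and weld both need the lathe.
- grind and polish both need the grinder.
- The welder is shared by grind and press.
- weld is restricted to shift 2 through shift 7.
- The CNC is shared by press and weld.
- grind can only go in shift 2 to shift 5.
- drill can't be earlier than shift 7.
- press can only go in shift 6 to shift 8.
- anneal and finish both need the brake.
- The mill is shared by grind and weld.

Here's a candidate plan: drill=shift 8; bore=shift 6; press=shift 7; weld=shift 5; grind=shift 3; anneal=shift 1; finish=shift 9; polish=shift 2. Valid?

Yes, all constraints hold

grind and polish both need the grinder — holds.
The bender is shared by press and drill — holds.
drill can't be earlier than shift 7 — holds.
press can only go in shift 6 to shift 8 — holds.
The shop runs at most 1 operation per shift — holds.
weld is restricted to shift 2 through shift 7 — holds.
grind can only go in shift 2 to shift 5 — holds.
anneal and bore can't run in the same shift (same router) — holds.
The welder is shared by grind and press — holds.
The CNC is shared by press and weld — holds.
The mill is shared by grind and weld — holds.
bore and weld both need the lathe — holds.
anneal and finish both need the brake — holds.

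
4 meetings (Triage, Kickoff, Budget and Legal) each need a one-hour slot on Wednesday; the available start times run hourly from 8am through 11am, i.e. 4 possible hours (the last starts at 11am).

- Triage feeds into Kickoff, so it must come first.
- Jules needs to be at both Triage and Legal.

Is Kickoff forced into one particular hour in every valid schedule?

Kickoff can be 9am (e.g. Kickoff in 9am; Triage in 8am; Legal in 9am; Budget in 8am) or 10am (e.g. Triage -> 8am, Legal -> 9am, Kickoff -> 10am, Budget -> 8am).

No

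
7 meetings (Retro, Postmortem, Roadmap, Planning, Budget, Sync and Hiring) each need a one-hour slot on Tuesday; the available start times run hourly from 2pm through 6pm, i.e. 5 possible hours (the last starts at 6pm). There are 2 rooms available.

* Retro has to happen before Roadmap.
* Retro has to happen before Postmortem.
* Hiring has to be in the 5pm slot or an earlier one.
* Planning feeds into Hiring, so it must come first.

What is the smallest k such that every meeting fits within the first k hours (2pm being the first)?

The precedence chain requires at least 2 distinct hours.
With at most 2 per hour and 7 meetings, at least 4 hours are needed.
4 works (last occupied hour: 5pm): for example Postmortem -> 3pm, Planning -> 2pm, Sync -> 5pm, Budget -> 4pm, Retro -> 2pm, Roadmap -> 3pm, Hiring -> 4pm.

4 hours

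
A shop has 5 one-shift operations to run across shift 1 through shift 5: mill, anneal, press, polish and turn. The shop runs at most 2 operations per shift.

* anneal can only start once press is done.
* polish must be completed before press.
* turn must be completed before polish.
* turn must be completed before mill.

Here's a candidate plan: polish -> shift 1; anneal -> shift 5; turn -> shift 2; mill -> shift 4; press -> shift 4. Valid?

No — it violates: turn must be completed before polish

turn must be completed before polish — violated.
polish must be completed before press — holds.
anneal can only start once press is done — holds.
turn must be completed before mill — holds.
The shop runs at most 2 operations per shift — holds.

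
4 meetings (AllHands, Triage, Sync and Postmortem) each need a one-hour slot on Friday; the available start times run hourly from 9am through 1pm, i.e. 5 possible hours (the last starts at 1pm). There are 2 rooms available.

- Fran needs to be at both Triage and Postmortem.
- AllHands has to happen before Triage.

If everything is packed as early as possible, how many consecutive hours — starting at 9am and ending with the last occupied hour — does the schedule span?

The precedence chain requires at least 2 distinct hours.
With at most 2 per hour and 4 meetings, at least 2 hours are needed.
2 works (last occupied hour: 10am): for example AllHands=9am, Triage=10am, Postmortem=9am, Sync=10am.

2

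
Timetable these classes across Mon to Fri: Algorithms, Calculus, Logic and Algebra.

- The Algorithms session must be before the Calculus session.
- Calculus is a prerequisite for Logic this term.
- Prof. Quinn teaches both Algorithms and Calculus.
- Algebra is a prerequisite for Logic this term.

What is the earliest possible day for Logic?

Precedence pushes Logic to at least Wed.
Logic at Wed is achievable: Logic in Wed, Algebra in Mon, Algorithms in Mon, Calculus in Tue.

Wed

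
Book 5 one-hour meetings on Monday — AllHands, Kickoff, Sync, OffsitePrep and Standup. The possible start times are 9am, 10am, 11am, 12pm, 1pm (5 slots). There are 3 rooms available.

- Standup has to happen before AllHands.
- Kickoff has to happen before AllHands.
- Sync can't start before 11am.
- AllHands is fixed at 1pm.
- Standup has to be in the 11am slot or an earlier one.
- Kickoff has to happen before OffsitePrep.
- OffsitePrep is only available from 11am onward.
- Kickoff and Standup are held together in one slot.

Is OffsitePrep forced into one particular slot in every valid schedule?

No

OffsitePrep can be 11am (e.g. Sync=11am, AllHands=1pm, OffsitePrep=11am, Kickoff=9am, Standup=9am) or 12pm (e.g. OffsitePrep in 12pm; Standup in 9am; AllHands in 1pm; Sync in 11am; Kickoff in 9am).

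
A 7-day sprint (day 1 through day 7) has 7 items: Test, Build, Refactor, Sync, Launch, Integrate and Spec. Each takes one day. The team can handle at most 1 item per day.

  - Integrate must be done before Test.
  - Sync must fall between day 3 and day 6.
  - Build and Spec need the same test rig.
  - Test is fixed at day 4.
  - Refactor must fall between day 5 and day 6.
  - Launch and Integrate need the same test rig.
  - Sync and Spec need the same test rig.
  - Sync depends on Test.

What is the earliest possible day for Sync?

Sync is available from day 3; precedence pushes Sync to at least day 5; Sync's own window allows nothing later than day 6.
Sync at day 5 is achievable: Spec -> day 7, Refactor -> day 6, Sync -> day 5, Integrate -> day 1, Build -> day 2, Launch -> day 3, Test -> day 4.

day 5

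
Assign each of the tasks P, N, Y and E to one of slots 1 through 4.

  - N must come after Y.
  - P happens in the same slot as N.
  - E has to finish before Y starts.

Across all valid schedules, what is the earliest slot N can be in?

Precedence pushes N to at least 3.
N at 3 is achievable: Y -> 2, P -> 3, E -> 1, N -> 3.

3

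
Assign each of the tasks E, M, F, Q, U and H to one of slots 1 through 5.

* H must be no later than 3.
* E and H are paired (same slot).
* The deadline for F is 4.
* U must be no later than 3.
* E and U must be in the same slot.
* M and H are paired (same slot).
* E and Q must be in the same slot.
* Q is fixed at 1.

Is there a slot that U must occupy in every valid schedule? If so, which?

1

U's own window allows nothing later than 3; U must be in the same slot as Q, which can't be after 1, so U is at most 1.
So U is pinned to 1.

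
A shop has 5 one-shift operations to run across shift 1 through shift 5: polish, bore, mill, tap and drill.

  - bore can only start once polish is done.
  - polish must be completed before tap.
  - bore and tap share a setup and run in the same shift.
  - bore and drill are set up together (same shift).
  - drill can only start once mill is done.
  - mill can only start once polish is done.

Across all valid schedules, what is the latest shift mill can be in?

Precedence pushes mill to at least shift 2; downstream work caps mill at shift 4.
mill at shift 4 is achievable: bore=shift 5, tap=shift 5, mill=shift 4, drill=shift 5, polish=shift 1.

shift 4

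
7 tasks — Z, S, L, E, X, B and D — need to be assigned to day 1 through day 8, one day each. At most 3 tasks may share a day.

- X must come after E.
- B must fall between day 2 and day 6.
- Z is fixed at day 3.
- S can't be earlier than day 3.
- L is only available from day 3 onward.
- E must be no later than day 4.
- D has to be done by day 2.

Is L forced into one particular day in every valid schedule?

L can be day 3 (e.g. X -> day 2; B -> day 2; E -> day 1; L -> day 3; D -> day 1; Z -> day 3; S -> day 3) or day 4 (e.g. Z -> day 3, E -> day 1, S -> day 3, X -> day 2, D -> day 1, L -> day 4, B -> day 2).

No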